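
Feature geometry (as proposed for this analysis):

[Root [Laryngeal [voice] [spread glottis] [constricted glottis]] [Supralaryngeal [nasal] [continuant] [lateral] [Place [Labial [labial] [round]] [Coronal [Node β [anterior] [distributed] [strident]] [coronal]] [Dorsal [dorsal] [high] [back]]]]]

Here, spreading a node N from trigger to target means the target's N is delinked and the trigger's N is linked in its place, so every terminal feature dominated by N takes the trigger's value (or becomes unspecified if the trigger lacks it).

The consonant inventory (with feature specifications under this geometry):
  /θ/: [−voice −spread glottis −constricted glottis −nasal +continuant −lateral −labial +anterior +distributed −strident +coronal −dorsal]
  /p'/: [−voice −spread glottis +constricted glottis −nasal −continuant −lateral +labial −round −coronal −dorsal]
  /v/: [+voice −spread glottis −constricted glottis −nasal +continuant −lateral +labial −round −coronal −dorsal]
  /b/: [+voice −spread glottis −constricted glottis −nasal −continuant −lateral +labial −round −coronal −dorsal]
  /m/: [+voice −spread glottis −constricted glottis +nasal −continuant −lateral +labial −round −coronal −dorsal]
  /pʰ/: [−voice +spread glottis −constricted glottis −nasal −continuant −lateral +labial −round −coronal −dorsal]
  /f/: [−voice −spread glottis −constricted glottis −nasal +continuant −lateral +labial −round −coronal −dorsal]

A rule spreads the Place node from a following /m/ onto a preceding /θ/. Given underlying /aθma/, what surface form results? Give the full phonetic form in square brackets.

Place immediately or transitively dominates [labial], [round], [anterior], [distributed], [strident], [coronal], [dorsal], [high], [back].
The target acquires /m/'s values for everything under Place — [+labial], [−round], [−coronal], [−dorsal] — while keeping its own [voice], [spread glottis], [constricted glottis], ….
The resulting bundle matches /f/ in the inventory; substituting it for /θ/ gives [afma].

[afma]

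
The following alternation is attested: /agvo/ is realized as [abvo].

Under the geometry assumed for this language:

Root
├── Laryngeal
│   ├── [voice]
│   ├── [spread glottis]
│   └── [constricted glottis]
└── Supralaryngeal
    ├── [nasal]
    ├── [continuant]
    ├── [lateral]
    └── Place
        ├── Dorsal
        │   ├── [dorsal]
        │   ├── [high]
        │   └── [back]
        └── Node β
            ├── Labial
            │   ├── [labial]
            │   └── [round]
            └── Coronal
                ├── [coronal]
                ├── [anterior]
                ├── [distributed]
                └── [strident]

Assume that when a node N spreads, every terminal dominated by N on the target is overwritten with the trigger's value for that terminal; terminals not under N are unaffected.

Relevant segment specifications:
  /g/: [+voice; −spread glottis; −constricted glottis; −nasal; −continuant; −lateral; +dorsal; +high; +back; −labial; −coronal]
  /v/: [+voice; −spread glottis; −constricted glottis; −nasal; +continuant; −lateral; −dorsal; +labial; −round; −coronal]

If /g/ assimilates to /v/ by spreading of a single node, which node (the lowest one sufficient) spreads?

Feature comparison: [labial], [round], [dorsal], [high], [back] differ between /g/ and [b]; the remaining terminals match.
The smallest constituent containing every changed terminal is Place — each of its daughters lacks at least one of the affected features.
If Place spreads, every terminal under it takes /v/'s value, producing [b] as observed.
Had Supralaryngeal or a higher node spread, [continuant] would have taken /v/'s value; it stays as in /g/, confirming the spreading constituent is exactly Place.

Place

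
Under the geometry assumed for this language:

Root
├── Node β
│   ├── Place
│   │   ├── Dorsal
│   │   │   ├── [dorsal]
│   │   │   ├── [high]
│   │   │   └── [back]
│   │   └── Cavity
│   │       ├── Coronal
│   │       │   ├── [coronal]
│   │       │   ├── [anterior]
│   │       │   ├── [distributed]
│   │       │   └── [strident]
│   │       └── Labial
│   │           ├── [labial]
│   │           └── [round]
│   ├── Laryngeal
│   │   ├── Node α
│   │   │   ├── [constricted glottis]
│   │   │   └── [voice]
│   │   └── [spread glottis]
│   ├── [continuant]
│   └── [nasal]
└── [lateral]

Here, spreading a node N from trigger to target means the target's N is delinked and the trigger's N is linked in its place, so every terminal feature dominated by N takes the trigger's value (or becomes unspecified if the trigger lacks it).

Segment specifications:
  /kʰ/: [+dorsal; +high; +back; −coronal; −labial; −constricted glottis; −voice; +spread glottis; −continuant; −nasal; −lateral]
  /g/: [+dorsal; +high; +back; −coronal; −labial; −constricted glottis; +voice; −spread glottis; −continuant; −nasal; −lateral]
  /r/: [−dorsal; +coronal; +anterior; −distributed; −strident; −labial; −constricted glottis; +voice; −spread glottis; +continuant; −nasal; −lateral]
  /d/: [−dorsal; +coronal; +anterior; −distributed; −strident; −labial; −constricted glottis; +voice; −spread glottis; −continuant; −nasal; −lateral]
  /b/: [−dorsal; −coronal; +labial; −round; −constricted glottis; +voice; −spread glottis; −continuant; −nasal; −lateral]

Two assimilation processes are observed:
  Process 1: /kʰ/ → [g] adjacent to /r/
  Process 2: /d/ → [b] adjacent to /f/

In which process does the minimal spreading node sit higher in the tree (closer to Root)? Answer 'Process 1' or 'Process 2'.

Process 1

Process 1: the features that change are [voice], [spread glottis]; the minimal node is Laryngeal (depth 2).
In Process 2, [labial], [round], [coronal], [anterior], [distributed], [strident] change, so the minimal spreading node is Cavity at depth 3.
Depth 2 < depth 3; Process 1 involves the structurally higher constituent Laryngeal.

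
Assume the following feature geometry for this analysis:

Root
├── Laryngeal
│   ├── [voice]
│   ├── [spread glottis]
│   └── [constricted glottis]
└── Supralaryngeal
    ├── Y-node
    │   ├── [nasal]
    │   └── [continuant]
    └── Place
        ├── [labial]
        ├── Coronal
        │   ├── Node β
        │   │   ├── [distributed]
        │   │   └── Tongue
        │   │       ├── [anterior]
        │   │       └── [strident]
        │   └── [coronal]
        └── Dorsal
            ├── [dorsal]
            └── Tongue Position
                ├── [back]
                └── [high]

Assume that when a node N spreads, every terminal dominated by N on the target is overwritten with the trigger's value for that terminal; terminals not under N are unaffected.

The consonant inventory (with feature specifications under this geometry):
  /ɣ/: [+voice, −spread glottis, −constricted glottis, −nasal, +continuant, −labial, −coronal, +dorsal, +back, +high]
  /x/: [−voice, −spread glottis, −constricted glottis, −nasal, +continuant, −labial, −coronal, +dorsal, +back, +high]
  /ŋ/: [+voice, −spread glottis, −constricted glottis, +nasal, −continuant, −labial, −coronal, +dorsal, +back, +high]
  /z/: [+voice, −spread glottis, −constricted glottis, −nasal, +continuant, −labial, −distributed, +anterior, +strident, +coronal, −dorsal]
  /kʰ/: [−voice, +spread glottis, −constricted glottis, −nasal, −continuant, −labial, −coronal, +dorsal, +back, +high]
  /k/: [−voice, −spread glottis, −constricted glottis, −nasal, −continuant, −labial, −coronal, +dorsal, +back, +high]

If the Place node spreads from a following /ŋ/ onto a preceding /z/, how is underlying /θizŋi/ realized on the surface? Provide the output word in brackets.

[θiɣŋi]

The Place node dominates the terminals [labial], [distributed], [anterior], [strident], [coronal], [dorsal], [back], [high].
After delinking /z/'s Place and linking /ŋ/'s, the affected terminals become [−labial], [−coronal], [+dorsal], [+back], [+high]; [voice], [spread glottis], [constricted glottis], … (outside Place) are retained from /z/.
This feature bundle is that of [ɣ], so /θizŋi/ surfaces as [θiɣŋi].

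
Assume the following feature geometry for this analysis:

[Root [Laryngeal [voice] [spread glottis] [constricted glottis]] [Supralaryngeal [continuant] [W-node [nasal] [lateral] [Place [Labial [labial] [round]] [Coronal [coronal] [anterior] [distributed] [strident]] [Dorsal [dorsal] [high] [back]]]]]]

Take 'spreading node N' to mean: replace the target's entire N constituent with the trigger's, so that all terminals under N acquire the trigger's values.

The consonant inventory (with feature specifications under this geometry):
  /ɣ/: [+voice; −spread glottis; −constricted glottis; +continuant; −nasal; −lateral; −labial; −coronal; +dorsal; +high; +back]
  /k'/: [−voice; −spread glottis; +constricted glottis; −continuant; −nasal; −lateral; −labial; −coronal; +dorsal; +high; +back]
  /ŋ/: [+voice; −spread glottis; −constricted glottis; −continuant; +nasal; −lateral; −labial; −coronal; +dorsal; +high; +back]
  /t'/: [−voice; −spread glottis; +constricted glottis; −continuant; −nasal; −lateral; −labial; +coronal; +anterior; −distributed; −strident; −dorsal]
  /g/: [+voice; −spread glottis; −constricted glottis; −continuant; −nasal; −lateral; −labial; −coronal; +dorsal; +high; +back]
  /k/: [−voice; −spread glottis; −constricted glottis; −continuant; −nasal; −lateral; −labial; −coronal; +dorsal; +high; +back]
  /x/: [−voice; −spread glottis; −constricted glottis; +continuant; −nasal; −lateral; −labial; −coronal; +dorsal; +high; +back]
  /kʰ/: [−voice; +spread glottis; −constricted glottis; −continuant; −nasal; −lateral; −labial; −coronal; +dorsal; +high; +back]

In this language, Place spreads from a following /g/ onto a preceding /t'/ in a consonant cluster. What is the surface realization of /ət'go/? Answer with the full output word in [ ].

Terminals under Place in this geometry: [labial], [round], [coronal], [anterior], [distributed], [strident], [dorsal], [high], [back].
The target acquires /g/'s values for everything under Place — [−labial], [−coronal], [+dorsal], [+high], [+back] — while keeping its own [voice], [spread glottis], [constricted glottis], ….
This feature bundle is that of [k'], so /ət'go/ surfaces as [ək'go].

[ək'go]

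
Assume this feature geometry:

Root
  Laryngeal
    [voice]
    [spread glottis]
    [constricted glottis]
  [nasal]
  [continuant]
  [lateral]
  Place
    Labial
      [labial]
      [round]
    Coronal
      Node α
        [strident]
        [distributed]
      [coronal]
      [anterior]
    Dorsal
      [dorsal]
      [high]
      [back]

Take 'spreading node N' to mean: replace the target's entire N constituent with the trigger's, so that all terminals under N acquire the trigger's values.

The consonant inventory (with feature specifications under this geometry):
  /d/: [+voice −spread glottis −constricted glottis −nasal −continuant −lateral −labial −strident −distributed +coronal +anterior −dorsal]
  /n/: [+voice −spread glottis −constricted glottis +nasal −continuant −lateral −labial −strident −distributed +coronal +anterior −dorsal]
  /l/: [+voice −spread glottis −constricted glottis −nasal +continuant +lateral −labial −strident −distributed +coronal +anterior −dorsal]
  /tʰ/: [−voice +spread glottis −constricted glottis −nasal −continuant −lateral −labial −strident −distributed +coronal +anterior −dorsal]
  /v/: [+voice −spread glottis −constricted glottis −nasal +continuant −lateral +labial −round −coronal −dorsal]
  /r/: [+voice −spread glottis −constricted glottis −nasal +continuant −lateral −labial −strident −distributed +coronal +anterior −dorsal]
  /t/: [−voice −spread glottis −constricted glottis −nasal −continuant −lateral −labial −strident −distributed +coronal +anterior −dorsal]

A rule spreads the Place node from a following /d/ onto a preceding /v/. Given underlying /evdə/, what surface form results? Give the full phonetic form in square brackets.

Terminals under Place in this geometry: [labial], [round], [strident], [distributed], [coronal], [anterior], [dorsal], [high], [back].
Spreading Place from /d/ onto /v/ replaces those values with /d/'s: [−labial], [−strident], [−distributed], [+coronal], [+anterior], [−dorsal]. Features outside Place ([voice], [spread glottis], [constricted glottis], …) stay as in /v/.
This feature bundle is that of [r], so /evdə/ surfaces as [erdə].

[erdə]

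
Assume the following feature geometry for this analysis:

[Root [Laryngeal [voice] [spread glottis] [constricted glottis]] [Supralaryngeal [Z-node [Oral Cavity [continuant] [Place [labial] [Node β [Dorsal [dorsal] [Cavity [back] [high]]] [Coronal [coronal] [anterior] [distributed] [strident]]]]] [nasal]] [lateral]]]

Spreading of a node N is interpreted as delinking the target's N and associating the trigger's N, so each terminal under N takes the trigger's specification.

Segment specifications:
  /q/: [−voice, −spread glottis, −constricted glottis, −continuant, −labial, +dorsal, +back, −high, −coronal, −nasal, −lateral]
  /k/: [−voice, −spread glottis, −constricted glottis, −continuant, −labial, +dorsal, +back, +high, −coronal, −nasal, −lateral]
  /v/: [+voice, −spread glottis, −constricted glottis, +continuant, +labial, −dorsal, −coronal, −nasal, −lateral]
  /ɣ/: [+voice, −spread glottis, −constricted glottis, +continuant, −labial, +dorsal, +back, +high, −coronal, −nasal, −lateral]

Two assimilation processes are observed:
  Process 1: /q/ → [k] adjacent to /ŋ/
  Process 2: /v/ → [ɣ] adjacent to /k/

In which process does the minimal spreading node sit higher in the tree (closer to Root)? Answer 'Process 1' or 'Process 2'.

Process 2

In Process 1, [high] changes, so the minimal spreading node is [high] at depth 8.
Process 2 alters [labial], [dorsal], [high], [back]; the lowest common ancestor is Place (depth 4 from Root).
Place is closer to Root than [high], so Process 2 spreads the higher node.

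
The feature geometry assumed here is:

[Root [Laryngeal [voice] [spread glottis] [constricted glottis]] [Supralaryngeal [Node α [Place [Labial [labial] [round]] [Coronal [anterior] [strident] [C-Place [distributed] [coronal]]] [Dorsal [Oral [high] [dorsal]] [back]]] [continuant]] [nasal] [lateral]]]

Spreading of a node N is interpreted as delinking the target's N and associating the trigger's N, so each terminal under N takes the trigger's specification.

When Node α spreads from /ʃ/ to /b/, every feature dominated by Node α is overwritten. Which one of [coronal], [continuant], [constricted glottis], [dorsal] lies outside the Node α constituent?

[constricted glottis]

Under this geometry, Node α contains [labial], [round], [anterior], [strident], [distributed], [coronal], [high], [dorsal], [back], [continuant].
Spreading Node α replaces [coronal], [dorsal], [continuant] with the trigger's values, since each sits inside the Node α constituent.
[constricted glottis] attaches under Laryngeal, not under Node α, so /b/ retains its own value for [constricted glottis].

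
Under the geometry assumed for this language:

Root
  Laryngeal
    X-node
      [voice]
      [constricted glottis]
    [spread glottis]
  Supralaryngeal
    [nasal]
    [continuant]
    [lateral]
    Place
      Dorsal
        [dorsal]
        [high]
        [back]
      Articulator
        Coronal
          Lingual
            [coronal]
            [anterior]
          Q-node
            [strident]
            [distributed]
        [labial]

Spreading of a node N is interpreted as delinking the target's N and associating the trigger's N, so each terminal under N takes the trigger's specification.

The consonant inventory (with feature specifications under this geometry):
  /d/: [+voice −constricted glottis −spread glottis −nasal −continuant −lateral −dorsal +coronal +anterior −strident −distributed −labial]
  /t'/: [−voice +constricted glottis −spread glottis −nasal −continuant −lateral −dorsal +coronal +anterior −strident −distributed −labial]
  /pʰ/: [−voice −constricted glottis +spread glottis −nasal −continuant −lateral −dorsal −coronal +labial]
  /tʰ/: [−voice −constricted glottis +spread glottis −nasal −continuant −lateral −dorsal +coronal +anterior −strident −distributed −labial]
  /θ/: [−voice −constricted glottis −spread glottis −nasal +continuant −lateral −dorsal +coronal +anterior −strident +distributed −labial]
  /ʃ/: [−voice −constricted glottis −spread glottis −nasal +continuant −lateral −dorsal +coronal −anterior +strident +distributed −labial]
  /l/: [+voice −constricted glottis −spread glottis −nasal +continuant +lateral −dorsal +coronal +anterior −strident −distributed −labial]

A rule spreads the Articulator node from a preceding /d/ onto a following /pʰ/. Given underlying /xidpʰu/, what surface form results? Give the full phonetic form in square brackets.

The Articulator node dominates the terminals [coronal], [anterior], [strident], [distributed], [labial].
Spreading Articulator from /d/ onto /pʰ/ replaces those values with /d/'s: [+coronal], [+anterior], [−strident], [−distributed], [−labial]. Features outside Articulator ([voice], [constricted glottis], [spread glottis], …) stay as in /pʰ/.
This feature bundle is that of [tʰ], so /xidpʰu/ surfaces as [xidtʰu].

[xidtʰu]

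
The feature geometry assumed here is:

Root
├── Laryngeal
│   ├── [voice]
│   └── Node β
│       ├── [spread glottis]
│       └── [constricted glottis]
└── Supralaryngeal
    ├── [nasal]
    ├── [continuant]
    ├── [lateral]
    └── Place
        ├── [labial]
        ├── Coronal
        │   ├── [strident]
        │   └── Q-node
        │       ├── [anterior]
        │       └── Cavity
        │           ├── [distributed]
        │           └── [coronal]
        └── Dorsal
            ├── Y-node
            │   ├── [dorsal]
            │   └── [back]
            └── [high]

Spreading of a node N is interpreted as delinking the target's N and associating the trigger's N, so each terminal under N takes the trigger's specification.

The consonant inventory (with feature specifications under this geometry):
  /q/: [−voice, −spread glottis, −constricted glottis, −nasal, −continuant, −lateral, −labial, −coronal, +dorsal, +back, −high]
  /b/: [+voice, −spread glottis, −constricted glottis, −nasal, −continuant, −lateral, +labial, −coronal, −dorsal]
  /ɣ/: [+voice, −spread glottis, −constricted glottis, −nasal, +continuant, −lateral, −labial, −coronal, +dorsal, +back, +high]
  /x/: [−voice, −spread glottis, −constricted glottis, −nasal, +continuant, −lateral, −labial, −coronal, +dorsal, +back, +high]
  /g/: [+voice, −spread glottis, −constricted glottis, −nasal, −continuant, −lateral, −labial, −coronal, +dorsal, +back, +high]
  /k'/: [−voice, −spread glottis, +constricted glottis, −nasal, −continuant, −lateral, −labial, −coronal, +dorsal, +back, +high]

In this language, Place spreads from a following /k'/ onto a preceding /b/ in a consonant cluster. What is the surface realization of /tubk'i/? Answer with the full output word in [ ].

[tugk'i]

Terminals under Place in this geometry: [labial], [strident], [anterior], [distributed], [coronal], [dorsal], [back], [high].
After delinking /b/'s Place and linking /k'/'s, the affected terminals become [−labial], [−coronal], [+dorsal], [+back], [+high]; [voice], [spread glottis], [constricted glottis], … (outside Place) are retained from /b/.
Among the inventory, only /g/ has exactly this specification, giving the surface form [tugk'i].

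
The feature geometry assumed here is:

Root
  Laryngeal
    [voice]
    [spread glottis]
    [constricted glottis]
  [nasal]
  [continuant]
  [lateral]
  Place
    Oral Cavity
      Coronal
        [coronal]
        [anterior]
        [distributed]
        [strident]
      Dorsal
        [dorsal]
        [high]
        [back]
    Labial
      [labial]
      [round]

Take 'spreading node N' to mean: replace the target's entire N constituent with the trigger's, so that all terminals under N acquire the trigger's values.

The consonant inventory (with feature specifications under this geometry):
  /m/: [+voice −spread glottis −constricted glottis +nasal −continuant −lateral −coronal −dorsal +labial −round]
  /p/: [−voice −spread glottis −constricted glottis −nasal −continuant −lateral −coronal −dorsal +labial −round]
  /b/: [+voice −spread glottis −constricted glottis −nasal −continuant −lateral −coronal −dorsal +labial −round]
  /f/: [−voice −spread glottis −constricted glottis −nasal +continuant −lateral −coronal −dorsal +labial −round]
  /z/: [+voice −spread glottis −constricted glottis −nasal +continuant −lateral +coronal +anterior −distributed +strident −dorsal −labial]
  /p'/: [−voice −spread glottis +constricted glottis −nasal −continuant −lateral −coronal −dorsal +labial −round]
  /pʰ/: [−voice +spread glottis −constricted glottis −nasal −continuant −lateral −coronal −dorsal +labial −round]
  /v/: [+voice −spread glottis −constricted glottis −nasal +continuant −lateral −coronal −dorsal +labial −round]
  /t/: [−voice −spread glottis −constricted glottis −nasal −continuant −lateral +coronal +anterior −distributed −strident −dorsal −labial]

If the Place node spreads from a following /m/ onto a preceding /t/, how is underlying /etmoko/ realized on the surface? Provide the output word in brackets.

[epmoko]

Terminals under Place in this geometry: [coronal], [anterior], [distributed], [strident], [dorsal], [high], [back], [labial], [round].
After delinking /t/'s Place and linking /m/'s, the affected terminals become [−coronal], [−dorsal], [+labial], [−round]; [voice], [spread glottis], [constricted glottis], … (outside Place) are retained from /t/.
Among the inventory, only /p/ has exactly this specification, giving the surface form [epmoko].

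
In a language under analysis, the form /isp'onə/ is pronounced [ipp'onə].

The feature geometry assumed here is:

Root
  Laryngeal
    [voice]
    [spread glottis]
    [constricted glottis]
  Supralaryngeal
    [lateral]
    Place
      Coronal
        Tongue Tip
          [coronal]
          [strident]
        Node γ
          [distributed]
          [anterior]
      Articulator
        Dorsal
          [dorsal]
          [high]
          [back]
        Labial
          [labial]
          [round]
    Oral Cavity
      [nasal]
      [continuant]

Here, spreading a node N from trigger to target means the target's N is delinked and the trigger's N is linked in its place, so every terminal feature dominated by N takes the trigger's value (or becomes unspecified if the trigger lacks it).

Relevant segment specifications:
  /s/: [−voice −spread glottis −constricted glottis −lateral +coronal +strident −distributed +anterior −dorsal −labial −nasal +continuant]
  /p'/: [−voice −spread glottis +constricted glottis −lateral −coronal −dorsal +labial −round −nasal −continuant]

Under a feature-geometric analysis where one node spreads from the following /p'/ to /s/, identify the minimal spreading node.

The alternation /s/ → [p] changes [continuant], [labial], [round], [coronal], [anterior], [distributed], [strident] and nothing else.
These terminals are all dominated by Supralaryngeal, and no proper subconstituent of Supralaryngeal covers them all; Supralaryngeal is their lowest common ancestor.
Spreading Supralaryngeal from /p'/ overwrites each of those terminals with /p'/'s values, yielding exactly [p].
Since [constricted glottis] is preserved even though /p'/ disagrees there, no node above Supralaryngeal spread.

Supralaryngeal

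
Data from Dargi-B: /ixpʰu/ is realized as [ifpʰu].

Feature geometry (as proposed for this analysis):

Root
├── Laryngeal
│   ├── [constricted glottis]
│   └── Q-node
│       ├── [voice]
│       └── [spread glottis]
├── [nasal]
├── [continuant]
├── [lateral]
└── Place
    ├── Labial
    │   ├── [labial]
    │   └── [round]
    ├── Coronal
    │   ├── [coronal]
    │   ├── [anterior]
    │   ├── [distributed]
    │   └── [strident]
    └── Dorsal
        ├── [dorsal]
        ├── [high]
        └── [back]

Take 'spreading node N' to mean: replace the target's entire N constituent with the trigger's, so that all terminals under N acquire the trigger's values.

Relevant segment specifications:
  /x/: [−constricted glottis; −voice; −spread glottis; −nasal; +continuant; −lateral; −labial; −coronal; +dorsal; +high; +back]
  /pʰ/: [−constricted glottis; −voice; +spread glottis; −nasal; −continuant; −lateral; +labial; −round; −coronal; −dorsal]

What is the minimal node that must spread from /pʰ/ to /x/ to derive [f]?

Place

Comparing /x/ with its surface form [f], the features that change are [labial], [round], [dorsal], [high], [back].
In this geometry the lowest node dominating all of them is Place: every daughter of Place dominates only a proper subset, so no lower node suffices.
If Place spreads, every terminal under it takes /pʰ/'s value, producing [f] as observed.
[spread glottis], [continuant] — on which /pʰ/ differs from /x/ — are unchanged, so Root cannot have spread; the constituent is no larger than Place.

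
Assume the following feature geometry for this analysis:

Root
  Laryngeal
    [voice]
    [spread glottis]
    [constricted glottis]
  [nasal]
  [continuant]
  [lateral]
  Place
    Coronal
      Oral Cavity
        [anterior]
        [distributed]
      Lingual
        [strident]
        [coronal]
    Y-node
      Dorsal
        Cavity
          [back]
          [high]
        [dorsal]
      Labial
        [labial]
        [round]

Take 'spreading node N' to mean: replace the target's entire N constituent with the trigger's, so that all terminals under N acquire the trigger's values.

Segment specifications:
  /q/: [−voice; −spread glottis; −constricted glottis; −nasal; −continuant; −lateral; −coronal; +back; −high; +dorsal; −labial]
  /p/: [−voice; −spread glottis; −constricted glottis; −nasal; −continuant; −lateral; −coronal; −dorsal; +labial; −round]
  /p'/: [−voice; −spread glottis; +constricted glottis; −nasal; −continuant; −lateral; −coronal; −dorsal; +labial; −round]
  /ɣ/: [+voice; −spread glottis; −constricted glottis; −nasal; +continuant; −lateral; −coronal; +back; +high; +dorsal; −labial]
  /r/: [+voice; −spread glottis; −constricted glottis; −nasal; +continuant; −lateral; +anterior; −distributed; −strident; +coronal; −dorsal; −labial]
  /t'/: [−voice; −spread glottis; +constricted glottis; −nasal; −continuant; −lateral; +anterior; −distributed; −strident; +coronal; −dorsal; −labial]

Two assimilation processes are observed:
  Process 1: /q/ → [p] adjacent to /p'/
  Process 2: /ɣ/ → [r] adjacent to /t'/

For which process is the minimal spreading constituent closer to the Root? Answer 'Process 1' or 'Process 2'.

Process 2

Process 1 alters [labial], [round], [dorsal], [high], [back]; the lowest common ancestor is Y-node (depth 2 from Root).
Process 2 alters [coronal], [anterior], [distributed], [strident], [dorsal], [high], [back]; the lowest common ancestor is Place (depth 1 from Root).
Place is closer to Root than Y-node, so Process 2 spreads the higher node.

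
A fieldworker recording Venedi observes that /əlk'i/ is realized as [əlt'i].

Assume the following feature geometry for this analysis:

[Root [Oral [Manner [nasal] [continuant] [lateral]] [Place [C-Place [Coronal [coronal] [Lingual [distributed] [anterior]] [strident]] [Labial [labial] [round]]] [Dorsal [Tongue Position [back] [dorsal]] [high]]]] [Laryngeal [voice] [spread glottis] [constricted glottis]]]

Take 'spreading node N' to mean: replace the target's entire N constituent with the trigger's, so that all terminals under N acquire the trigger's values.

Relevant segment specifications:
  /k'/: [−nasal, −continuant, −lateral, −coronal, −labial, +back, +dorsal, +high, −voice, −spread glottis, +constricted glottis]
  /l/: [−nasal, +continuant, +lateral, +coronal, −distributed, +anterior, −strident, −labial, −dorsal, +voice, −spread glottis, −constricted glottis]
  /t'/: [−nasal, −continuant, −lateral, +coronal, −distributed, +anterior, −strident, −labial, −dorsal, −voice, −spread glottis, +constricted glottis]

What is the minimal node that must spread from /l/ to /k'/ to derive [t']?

/k'/ and [t'] differ in [coronal], [anterior], [distributed], [strident], [dorsal], [high], [back]; every other specified feature is identical.
In this geometry the lowest node dominating all of them is Place: every daughter of Place dominates only a proper subset, so no lower node suffices.
Spreading Place from /l/ overwrites each of those terminals with /l/'s values, yielding exactly [t'].
Since [continuant], [lateral] are preserved even though /l/ disagrees there, no node above Place spread.

Place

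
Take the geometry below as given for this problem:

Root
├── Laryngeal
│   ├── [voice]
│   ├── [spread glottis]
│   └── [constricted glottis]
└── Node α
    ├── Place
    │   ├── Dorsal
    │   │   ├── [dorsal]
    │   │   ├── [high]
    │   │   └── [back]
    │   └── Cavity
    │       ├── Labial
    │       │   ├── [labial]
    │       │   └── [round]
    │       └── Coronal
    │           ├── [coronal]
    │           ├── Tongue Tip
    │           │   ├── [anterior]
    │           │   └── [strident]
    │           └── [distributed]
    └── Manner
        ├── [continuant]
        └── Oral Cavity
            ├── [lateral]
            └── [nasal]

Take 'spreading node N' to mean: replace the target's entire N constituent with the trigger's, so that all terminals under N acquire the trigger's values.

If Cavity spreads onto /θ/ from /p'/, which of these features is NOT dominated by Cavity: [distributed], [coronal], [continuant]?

The terminals dominated by Cavity are [labial], [round], [coronal], [anterior], [strident], [distributed].
[distributed], [coronal] all lie under Cavity, so they are overwritten when Cavity spreads.
[continuant] is not within the Cavity subtree (it hangs from Manner), so /θ/'s [continuant] value survives.

[continuant]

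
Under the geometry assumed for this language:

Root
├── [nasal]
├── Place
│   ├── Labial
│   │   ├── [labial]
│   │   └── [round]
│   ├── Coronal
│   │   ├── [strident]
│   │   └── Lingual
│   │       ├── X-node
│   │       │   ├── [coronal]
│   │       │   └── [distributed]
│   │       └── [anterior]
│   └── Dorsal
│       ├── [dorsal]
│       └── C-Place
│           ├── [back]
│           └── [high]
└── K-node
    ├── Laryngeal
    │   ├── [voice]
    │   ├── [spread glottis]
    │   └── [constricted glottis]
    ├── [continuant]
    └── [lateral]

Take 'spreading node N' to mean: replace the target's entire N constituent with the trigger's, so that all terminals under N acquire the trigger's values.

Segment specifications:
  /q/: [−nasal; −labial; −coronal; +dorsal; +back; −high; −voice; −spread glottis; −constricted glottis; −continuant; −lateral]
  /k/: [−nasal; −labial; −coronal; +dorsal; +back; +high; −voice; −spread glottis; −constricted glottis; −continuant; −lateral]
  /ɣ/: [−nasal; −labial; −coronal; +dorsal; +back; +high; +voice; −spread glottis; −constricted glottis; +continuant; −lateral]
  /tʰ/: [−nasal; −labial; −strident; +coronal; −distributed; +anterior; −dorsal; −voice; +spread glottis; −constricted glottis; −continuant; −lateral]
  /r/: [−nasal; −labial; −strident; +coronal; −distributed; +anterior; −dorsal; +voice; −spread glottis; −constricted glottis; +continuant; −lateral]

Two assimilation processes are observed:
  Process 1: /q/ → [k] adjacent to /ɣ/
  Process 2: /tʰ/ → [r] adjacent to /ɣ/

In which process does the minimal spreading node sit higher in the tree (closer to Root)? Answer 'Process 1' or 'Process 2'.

Process 1: the feature that changes is [high]; the minimal node is [high] (depth 4).
In Process 2, [voice], [spread glottis], [continuant] change, so the minimal spreading node is K-node at depth 1.
Depth 1 < depth 4; Process 2 involves the structurally higher constituent K-node.

Process 2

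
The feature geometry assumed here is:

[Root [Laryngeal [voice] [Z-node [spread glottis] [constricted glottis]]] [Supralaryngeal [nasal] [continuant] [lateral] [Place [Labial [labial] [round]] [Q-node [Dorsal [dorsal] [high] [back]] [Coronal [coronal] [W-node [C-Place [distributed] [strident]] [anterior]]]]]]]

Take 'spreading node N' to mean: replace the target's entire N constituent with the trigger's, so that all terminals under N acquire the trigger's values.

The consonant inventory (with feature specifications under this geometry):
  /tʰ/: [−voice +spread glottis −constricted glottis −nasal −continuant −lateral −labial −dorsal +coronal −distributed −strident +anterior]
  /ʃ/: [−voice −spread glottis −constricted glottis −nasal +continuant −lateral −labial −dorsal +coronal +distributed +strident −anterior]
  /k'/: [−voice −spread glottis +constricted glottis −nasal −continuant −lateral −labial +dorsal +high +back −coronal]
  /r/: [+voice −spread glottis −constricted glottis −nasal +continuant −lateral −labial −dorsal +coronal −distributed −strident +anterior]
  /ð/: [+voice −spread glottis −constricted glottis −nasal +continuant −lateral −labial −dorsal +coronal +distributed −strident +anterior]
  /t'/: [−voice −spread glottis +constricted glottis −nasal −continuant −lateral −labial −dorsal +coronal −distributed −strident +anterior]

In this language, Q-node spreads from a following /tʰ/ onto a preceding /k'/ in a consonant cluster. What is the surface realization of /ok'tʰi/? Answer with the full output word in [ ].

[ot'tʰi]

Q-node immediately or transitively dominates [dorsal], [high], [back], [coronal], [distributed], [strident], [anterior].
After delinking /k'/'s Q-node and linking /tʰ/'s, the affected terminals become [−dorsal], [+coronal], [−distributed], [−strident], [+anterior]; [voice], [spread glottis], [constricted glottis], … (outside Q-node) are retained from /k'/.
This feature bundle is that of [t'], so /ok'tʰi/ surfaces as [ot'tʰi].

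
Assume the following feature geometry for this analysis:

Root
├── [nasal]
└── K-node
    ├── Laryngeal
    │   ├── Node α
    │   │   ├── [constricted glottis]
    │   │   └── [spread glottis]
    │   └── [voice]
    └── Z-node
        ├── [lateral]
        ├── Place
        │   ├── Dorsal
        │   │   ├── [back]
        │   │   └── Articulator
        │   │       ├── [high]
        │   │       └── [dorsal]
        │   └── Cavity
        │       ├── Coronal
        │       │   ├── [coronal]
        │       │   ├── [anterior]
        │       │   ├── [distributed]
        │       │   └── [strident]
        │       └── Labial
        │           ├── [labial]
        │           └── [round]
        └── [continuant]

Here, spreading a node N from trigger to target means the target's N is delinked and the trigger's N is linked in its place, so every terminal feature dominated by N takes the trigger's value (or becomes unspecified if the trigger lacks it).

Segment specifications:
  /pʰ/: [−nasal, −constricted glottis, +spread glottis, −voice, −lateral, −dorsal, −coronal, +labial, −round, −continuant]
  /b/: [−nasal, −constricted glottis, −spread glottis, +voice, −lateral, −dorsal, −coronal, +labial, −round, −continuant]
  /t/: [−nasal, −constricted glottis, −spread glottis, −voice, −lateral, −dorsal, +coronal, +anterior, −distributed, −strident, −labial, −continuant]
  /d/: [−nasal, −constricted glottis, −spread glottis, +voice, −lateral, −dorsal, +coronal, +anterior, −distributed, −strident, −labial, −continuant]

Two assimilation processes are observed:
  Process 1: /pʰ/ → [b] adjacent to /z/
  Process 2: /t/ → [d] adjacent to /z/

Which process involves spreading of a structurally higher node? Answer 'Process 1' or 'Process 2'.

Process 1

Process 1: the features that change are [voice], [spread glottis]; the minimal node is Laryngeal (depth 2).
Process 2 alters [voice]; the lowest dominating node is [voice] (depth 3 from Root).
Depth 2 < depth 3; Process 1 involves the structurally higher constituent Laryngeal.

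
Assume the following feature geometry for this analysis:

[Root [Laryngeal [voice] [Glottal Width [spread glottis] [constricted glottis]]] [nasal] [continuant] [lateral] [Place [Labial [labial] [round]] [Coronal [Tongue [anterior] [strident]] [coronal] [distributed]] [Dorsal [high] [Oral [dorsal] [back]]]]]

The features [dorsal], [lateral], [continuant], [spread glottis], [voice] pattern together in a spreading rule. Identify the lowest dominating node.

Root

[dorsal] is immediately dominated by Oral.
[lateral] is immediately dominated by Root.
[continuant] is immediately dominated by Root.
[spread glottis] is immediately dominated by Glottal Width.
[voice] is immediately dominated by Laryngeal.
Root is the lowest common ancestor — every listed feature sits under it, and no single subconstituent of Root covers them all.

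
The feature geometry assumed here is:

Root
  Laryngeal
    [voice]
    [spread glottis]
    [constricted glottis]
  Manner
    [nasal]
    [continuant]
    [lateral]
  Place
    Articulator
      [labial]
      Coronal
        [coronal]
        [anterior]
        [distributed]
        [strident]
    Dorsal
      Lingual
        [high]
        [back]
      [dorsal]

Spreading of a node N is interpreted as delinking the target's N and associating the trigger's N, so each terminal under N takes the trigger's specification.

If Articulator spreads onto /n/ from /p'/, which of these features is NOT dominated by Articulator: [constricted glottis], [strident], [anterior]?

Articulator dominates exactly [labial], [coronal], [anterior], [distributed], [strident].
[strident], [anterior] all lie under Articulator, so they are overwritten when Articulator spreads.
[constricted glottis] attaches under Laryngeal, not under Articulator, so /n/ retains its own value for [constricted glottis].

[constricted glottis]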